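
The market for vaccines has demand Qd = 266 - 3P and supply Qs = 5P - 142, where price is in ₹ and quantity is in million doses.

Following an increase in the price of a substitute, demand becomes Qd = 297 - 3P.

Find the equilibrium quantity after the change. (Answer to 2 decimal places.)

132.38

Original equilibrium: 266 - 3P = 5P - 142 gives 408 = 8P, so P = 51 and Q = 113.
The new curves are Qd = 297 - 3P (demand) and Qs = 5P - 142 (supply).
Setting them equal: 297 - 3P = 5P - 142 → 439 = 8P, so P = 54.875 and Q = 132.375.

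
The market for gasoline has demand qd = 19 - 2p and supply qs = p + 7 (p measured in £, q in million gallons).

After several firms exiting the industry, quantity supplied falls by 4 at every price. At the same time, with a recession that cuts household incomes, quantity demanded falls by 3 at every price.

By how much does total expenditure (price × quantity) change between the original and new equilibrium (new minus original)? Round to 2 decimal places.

Initially, 19 - 2p = p + 7, so 12 = 3p and p = 4, q = 11.
With the change applied: demand qd = 16 - 2p, supply qs = p + 3.
New equilibrium: 16 - 2p = p + 3 ⇒ 13 = 3p ⇒ p = 13/3 ≈ 4.3333, q = 22/3 ≈ 7.3333.
Expenditure moves from 4×11 = 44 to 4.3333×7.3333 = 31.7778; change = -12.22.

-12.22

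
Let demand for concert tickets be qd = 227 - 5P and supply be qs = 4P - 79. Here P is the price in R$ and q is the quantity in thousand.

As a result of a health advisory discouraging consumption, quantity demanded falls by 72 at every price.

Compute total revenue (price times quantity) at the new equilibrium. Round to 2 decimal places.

Original equilibrium: 227 - 5P = 4P - 79 gives 306 = 9P, so P = 34 and q = 57.
With the change applied: demand qd = 155 - 5P, supply qs = 4P - 79.
Equate the new curves: 155 - 5P = 4P - 79, giving 234 = 9P, P = 26, q = 25.
New expenditure = 26 × 25 = 650.00.

650.00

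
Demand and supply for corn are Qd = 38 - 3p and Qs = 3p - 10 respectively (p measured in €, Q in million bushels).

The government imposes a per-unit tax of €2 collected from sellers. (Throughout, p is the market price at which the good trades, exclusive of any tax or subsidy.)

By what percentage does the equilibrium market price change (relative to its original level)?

Original equilibrium: 38 - 3p = 3p - 10 gives 48 = 6p, so p = 8 and Q = 14.
Since sellers keep the price net of the tax, the effective supply curve becomes Qs = 3p - 16.
Equate the new curves: 38 - 3p = 3p - 16, giving 54 = 6p, p = 9, Q = 11.
%Δp = (9 − 8) / 8 × 100 = +12.5%.

+12.5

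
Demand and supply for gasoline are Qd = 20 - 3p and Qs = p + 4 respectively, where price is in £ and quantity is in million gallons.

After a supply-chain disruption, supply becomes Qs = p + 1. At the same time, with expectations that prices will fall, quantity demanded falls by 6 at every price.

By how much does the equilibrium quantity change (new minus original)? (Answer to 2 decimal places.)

Original equilibrium: 20 - 3p = p + 4 gives 16 = 4p, so p = 4 and Q = 8.
The shock moves the curves to Qd = 14 - 3p and Qs = p + 1.
New equilibrium: 14 - 3p = p + 1 ⇒ 13 = 4p ⇒ p = 3.25, Q = 4.25.
ΔQ = 4.25 − 8 = -3.75.

-3.75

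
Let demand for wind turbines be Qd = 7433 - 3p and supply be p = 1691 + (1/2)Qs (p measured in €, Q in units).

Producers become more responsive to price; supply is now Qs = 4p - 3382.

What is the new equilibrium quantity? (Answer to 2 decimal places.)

2798.00

Original equilibrium: 7433 - 3p = 2p - 3382 gives 10815 = 5p, so p = 2163 and Q = 944.
The shock moves the curves to Qd = 7433 - 3p and Qs = 4p - 3382.
New equilibrium: 7433 - 3p = 4p - 3382 ⇒ 10815 = 7p ⇒ p = 1545, Q = 2798.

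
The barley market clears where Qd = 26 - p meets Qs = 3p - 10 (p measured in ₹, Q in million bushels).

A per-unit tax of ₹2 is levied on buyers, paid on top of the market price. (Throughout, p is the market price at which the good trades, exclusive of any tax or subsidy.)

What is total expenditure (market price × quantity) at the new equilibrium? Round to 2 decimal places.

Before the shock: 26 - p = 3p - 10 ⇒ 36 = 4p ⇒ p = 9, Q = 17.
Since buyers pay the price plus the tax, the effective demand curve becomes Qd = 24 - p.
Clearing the new market: 24 - p = 3p - 10, so p = 8.5 and Q = 15.5.
New expenditure = 8.5 × 15.5 = 131.75.

131.75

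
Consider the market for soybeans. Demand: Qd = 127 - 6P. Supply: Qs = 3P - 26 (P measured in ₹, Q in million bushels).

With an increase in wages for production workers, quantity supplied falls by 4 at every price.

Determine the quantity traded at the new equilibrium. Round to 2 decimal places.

Before the shock: 127 - 6P = 3P - 26 ⇒ 153 = 9P ⇒ P = 17, Q = 25.
The new curves are Qd = 127 - 6P (demand) and Qs = 3P - 30 (supply).
Setting them equal: 127 - 6P = 3P - 30 → 157 = 9P, so P = 157/9 ≈ 17.4444 and Q = 67/3 ≈ 22.3333.

22.33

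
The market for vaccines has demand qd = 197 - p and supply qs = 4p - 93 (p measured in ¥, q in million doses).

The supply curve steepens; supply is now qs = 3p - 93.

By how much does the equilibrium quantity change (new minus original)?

-14.5

Before the shock: 197 - p = 4p - 93 ⇒ 290 = 5p ⇒ p = 58, q = 139.
The new curves are qd = 197 - p (demand) and qs = 3p - 93 (supply).
Setting them equal: 197 - p = 3p - 93 → 290 = 4p, so p = 72.5 and q = 124.5.
Δq = 124.5 − 139 = -14.5.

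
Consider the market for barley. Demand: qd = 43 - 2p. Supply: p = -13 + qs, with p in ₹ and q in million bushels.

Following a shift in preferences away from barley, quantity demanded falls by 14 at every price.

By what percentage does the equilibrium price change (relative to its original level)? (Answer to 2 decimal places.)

Initially, 43 - 2p = p + 13, so 30 = 3p and p = 10, q = 23.
With the change applied: demand qd = 29 - 2p, supply qs = p + 13.
New equilibrium: 29 - 2p = p + 13 ⇒ 16 = 3p ⇒ p = 16/3 ≈ 5.3333, q = 55/3 ≈ 18.3333.
%Δp = (5.3333 − 10) / 10 × 100 = -46.67%.

-46.67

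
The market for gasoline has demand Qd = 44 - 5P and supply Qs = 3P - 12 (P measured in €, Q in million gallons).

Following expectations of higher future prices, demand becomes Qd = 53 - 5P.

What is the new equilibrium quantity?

Before the shock: 44 - 5P = 3P - 12 ⇒ 56 = 8P ⇒ P = 7, Q = 9.
The new curves are Qd = 53 - 5P (demand) and Qs = 3P - 12 (supply).
New equilibrium: 53 - 5P = 3P - 12 ⇒ 65 = 8P ⇒ P = 8.125, Q = 12.375.

12.375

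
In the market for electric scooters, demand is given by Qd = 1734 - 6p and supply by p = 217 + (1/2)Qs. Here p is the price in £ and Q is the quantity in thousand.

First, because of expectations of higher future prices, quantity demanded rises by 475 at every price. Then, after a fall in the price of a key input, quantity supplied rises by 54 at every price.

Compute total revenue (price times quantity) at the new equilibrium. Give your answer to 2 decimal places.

Original equilibrium: 1734 - 6p = 2p - 434 gives 2168 = 8p, so p = 271 and Q = 108.
After the shift, demand is Qd = 2209 - 6p and supply is Qs = 2p - 380.
Clearing the new market: 2209 - 6p = 2p - 380, so p = 323.625 and Q = 267.25.
New expenditure = 323.625 × 267.25 = 86488.78.

86488.78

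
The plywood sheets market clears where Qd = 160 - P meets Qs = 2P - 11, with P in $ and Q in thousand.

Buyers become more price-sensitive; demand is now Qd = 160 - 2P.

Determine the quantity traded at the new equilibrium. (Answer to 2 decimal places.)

74.50

Solve the original market: 160 - P = 2P - 11, hence P = 57 and Q = 103.
After the shift, demand is Qd = 160 - 2P and supply is Qs = 2P - 11.
Setting them equal: 160 - 2P = 2P - 11 → 171 = 4P, so P = 42.75 and Q = 74.5.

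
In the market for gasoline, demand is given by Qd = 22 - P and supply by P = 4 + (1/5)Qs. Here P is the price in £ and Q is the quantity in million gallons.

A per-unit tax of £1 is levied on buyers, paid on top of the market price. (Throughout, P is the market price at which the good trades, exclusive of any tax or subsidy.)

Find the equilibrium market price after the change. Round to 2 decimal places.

Solve the original market: 22 - P = 5P - 20, hence P = 7 and Q = 15.
Since buyers pay the price plus the tax, the effective demand curve becomes Qd = 21 - P.
Setting them equal: 21 - P = 5P - 20 → 41 = 6P, so P = 41/6 ≈ 6.8333 and Q = 85/6 ≈ 14.1667.

6.83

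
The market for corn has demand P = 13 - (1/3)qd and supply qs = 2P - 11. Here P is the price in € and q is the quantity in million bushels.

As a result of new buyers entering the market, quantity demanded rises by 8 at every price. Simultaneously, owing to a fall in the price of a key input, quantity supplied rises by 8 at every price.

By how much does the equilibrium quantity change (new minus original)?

Original equilibrium: 39 - 3P = 2P - 11 gives 50 = 5P, so P = 10 and q = 9.
The shock moves the curves to qd = 47 - 3P and qs = 2P - 3.
Clearing the new market: 47 - 3P = 2P - 3, so P = 10 and q = 17.
Δq = 17 − 9 = +8.

+8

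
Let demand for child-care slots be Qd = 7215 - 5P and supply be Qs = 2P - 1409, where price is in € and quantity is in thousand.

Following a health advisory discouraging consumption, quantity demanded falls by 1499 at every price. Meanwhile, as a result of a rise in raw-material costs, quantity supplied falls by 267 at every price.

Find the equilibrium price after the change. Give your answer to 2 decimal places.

Original equilibrium: 7215 - 5P = 2P - 1409 gives 8624 = 7P, so P = 1232 and Q = 1055.
After the shift, demand is Qd = 5716 - 5P and supply is Qs = 2P - 1676.
New equilibrium: 5716 - 5P = 2P - 1676 ⇒ 7392 = 7P ⇒ P = 1056, Q = 436.

1056.00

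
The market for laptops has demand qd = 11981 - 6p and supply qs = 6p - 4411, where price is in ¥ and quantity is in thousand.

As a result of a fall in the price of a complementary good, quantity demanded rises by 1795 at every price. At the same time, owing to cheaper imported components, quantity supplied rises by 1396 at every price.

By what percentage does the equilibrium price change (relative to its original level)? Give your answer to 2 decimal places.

+2.43

Before the shock: 11981 - 6p = 6p - 4411 ⇒ 16392 = 12p ⇒ p = 1366, q = 3785.
After the shift, demand is qd = 13776 - 6p and supply is qs = 6p - 3015.
New equilibrium: 13776 - 6p = 6p - 3015 ⇒ 16791 = 12p ⇒ p = 1399.25, q = 5380.5.
%Δp = (1399.25 − 1366) / 1366 × 100 = +2.43%.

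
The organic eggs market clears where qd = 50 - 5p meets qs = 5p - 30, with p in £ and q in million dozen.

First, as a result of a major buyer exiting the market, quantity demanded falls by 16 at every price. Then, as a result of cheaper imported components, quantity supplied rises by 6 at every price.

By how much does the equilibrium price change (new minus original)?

Original equilibrium: 50 - 5p = 5p - 30 gives 80 = 10p, so p = 8 and q = 10.
The shock moves the curves to qd = 34 - 5p and qs = 5p - 24.
Clearing the new market: 34 - 5p = 5p - 24, so p = 5.8 and q = 5.
Δp = 5.8 − 8 = -2.2.

-2.2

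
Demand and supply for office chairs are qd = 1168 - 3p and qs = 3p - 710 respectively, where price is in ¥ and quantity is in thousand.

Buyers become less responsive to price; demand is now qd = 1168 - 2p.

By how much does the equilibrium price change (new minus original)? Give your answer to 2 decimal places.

Solve the original market: 1168 - 3p = 3p - 710, hence p = 313 and q = 229.
The shock moves the curves to qd = 1168 - 2p and qs = 3p - 710.
Setting them equal: 1168 - 2p = 3p - 710 → 1878 = 5p, so p = 375.6 and q = 416.8.
Δp = 375.6 − 313 = +62.60.

+62.60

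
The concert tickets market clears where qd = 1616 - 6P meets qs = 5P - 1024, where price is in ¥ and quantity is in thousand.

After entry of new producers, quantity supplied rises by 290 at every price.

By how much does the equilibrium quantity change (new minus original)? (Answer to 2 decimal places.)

Initially, 1616 - 6P = 5P - 1024, so 2640 = 11P and P = 240, q = 176.
With the change applied: demand qd = 1616 - 6P, supply qs = 5P - 734.
Setting them equal: 1616 - 6P = 5P - 734 → 2350 = 11P, so P = 2350/11 ≈ 213.6364 and q = 3676/11 ≈ 334.1818.
Δq = 334.1818 − 176 = +158.18.

+158.18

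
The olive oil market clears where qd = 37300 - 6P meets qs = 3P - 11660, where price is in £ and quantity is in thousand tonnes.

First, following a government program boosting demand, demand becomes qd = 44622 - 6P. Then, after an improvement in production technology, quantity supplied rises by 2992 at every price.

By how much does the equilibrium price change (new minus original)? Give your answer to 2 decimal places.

+481.11

Before the shock: 37300 - 6P = 3P - 11660 ⇒ 48960 = 9P ⇒ P = 5440, q = 4660.
After the shift, demand is qd = 44622 - 6P and supply is qs = 3P - 8668.
New equilibrium: 44622 - 6P = 3P - 8668 ⇒ 53290 = 9P ⇒ P = 53290/9 ≈ 5921.1111, q = 27286/3 ≈ 9095.3333.
ΔP = 5921.1111 − 5440 = +481.11.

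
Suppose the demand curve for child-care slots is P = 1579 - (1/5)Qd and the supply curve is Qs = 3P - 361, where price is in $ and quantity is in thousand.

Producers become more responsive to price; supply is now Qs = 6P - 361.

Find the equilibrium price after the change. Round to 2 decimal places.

750.55

Original equilibrium: 7895 - 5P = 3P - 361 gives 8256 = 8P, so P = 1032 and Q = 2735.
The shock moves the curves to Qd = 7895 - 5P and Qs = 6P - 361.
Setting them equal: 7895 - 5P = 6P - 361 → 8256 = 11P, so P = 8256/11 ≈ 750.5455 and Q = 45565/11 ≈ 4142.2727.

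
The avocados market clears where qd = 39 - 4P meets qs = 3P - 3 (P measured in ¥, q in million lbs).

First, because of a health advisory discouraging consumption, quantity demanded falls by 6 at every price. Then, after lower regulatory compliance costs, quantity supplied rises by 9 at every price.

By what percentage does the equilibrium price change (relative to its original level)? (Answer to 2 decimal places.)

-35.71

Initially, 39 - 4P = 3P - 3, so 42 = 7P and P = 6, q = 15.
With the change applied: demand qd = 33 - 4P, supply qs = 3P + 6.
Setting them equal: 33 - 4P = 3P + 6 → 27 = 7P, so P = 27/7 ≈ 3.8571 and q = 123/7 ≈ 17.5714.
%ΔP = (3.8571 − 6) / 6 × 100 = -35.71%.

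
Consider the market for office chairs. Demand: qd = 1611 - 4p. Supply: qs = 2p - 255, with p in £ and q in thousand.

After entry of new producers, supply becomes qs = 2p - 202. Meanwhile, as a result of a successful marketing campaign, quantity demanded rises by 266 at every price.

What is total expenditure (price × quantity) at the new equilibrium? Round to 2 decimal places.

170131.50

Solve the original market: 1611 - 4p = 2p - 255, hence p = 311 and q = 367.
With the change applied: demand qd = 1877 - 4p, supply qs = 2p - 202.
Clearing the new market: 1877 - 4p = 2p - 202, so p = 346.5 and q = 491.
New expenditure = 346.5 × 491 = 170131.50.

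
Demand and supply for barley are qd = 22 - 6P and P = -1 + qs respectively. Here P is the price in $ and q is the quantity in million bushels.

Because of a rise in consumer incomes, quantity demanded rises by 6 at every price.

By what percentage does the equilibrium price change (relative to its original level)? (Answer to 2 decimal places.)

+28.57

Original equilibrium: 22 - 6P = P + 1 gives 21 = 7P, so P = 3 and q = 4.
The shock moves the curves to qd = 28 - 6P and qs = P + 1.
Setting them equal: 28 - 6P = P + 1 → 27 = 7P, so P = 27/7 ≈ 3.8571 and q = 34/7 ≈ 4.8571.
%ΔP = (3.8571 − 3) / 3 × 100 = +28.57%.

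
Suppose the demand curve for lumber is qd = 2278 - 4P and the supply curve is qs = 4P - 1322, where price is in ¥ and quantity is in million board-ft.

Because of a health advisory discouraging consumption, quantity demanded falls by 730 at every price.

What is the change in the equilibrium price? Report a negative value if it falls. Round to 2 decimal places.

Original equilibrium: 2278 - 4P = 4P - 1322 gives 3600 = 8P, so P = 450 and q = 478.
The new curves are qd = 1548 - 4P (demand) and qs = 4P - 1322 (supply).
Equate the new curves: 1548 - 4P = 4P - 1322, giving 2870 = 8P, P = 358.75, q = 113.
ΔP = 358.75 − 450 = -91.25.

-91.25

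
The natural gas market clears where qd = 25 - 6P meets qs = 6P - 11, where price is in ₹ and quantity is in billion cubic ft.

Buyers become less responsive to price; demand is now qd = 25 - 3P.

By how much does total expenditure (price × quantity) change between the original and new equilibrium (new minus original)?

Initially, 25 - 6P = 6P - 11, so 36 = 12P and P = 3, q = 7.
The new curves are qd = 25 - 3P (demand) and qs = 6P - 11 (supply).
Clearing the new market: 25 - 3P = 6P - 11, so P = 4 and q = 13.
Expenditure moves from 3×7 = 21 to 4×13 = 52; change = +31.

+31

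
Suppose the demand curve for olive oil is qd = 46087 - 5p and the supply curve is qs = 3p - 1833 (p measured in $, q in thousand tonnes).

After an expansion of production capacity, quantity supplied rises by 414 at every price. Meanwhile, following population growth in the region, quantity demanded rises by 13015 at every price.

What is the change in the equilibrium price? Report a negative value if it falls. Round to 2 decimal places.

Solve the original market: 46087 - 5p = 3p - 1833, hence p = 5990 and q = 16137.
The shock moves the curves to qd = 59102 - 5p and qs = 3p - 1419.
Equate the new curves: 59102 - 5p = 3p - 1419, giving 60521 = 8p, p = 7565.125, q = 21276.375.
Δp = 7565.125 − 5990 = +1575.13.

+1575.13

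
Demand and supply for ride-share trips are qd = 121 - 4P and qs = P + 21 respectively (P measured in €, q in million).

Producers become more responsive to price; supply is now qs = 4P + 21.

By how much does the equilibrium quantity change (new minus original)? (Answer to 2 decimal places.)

+30.00

Before the shock: 121 - 4P = P + 21 ⇒ 100 = 5P ⇒ P = 20, q = 41.
After the shift, demand is qd = 121 - 4P and supply is qs = 4P + 21.
Setting them equal: 121 - 4P = 4P + 21 → 100 = 8P, so P = 12.5 and q = 71.
Δq = 71 − 41 = +30.00.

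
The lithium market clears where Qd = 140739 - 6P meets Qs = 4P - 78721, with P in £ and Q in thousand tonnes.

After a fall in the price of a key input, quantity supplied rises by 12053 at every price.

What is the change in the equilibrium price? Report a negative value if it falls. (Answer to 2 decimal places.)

-1205.30

Before the shock: 140739 - 6P = 4P - 78721 ⇒ 219460 = 10P ⇒ P = 21946, Q = 9063.
After the shift, demand is Qd = 140739 - 6P and supply is Qs = 4P - 66668.
Clearing the new market: 140739 - 6P = 4P - 66668, so P = 20740.7 and Q = 16294.8.
ΔP = 20740.7 − 21946 = -1205.30.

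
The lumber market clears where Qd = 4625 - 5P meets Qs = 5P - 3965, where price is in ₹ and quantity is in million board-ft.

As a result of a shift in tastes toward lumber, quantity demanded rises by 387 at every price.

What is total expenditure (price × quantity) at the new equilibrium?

469945.95

Initially, 4625 - 5P = 5P - 3965, so 8590 = 10P and P = 859, Q = 330.
The new curves are Qd = 5012 - 5P (demand) and Qs = 5P - 3965 (supply).
Equate the new curves: 5012 - 5P = 5P - 3965, giving 8977 = 10P, P = 897.7, Q = 523.5.
New expenditure = 897.7 × 523.5 = 469945.95.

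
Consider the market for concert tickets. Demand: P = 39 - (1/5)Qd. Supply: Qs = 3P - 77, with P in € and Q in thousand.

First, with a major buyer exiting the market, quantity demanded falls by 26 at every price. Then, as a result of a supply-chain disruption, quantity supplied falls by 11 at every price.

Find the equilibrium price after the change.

32.125

Solve the original market: 195 - 5P = 3P - 77, hence P = 34 and Q = 25.
With the change applied: demand Qd = 169 - 5P, supply Qs = 3P - 88.
New equilibrium: 169 - 5P = 3P - 88 ⇒ 257 = 8P ⇒ P = 32.125, Q = 8.375.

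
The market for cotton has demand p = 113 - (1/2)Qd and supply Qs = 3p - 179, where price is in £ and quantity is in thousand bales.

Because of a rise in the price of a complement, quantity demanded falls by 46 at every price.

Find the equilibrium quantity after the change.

Solve the original market: 226 - 2p = 3p - 179, hence p = 81 and Q = 64.
After the shift, demand is Qd = 180 - 2p and supply is Qs = 3p - 179.
New equilibrium: 180 - 2p = 3p - 179 ⇒ 359 = 5p ⇒ p = 71.8, Q = 36.4.

36.4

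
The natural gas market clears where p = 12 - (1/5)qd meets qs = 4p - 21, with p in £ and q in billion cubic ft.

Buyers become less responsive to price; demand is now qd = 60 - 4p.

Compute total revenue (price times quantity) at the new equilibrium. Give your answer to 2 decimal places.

197.44

Initially, 60 - 5p = 4p - 21, so 81 = 9p and p = 9, q = 15.
With the change applied: demand qd = 60 - 4p, supply qs = 4p - 21.
Clearing the new market: 60 - 4p = 4p - 21, so p = 10.125 and q = 19.5.
New expenditure = 10.125 × 19.5 = 197.44.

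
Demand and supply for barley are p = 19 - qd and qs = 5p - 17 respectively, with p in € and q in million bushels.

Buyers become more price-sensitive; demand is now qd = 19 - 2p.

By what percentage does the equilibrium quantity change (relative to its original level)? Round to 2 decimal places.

-32.97

Original equilibrium: 19 - p = 5p - 17 gives 36 = 6p, so p = 6 and q = 13.
After the shift, demand is qd = 19 - 2p and supply is qs = 5p - 17.
Clearing the new market: 19 - 2p = 5p - 17, so p = 36/7 ≈ 5.1429 and q = 61/7 ≈ 8.7143.
%Δq = (8.7143 − 13) / 13 × 100 = -32.97%.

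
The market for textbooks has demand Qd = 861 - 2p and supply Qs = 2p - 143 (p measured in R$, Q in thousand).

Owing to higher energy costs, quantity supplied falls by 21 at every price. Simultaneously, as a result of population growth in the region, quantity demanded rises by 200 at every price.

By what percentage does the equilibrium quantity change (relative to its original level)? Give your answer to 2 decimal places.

Initially, 861 - 2p = 2p - 143, so 1004 = 4p and p = 251, Q = 359.
After the shift, demand is Qd = 1061 - 2p and supply is Qs = 2p - 164.
Setting them equal: 1061 - 2p = 2p - 164 → 1225 = 4p, so p = 306.25 and Q = 448.5.
%ΔQ = (448.5 − 359) / 359 × 100 = +24.93%.

+24.93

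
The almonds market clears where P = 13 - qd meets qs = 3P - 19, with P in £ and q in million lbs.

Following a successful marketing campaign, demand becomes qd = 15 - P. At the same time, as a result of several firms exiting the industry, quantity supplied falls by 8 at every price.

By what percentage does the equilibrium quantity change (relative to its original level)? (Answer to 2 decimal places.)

-10.00

Initially, 13 - P = 3P - 19, so 32 = 4P and P = 8, q = 5.
After the shift, demand is qd = 15 - P and supply is qs = 3P - 27.
Setting them equal: 15 - P = 3P - 27 → 42 = 4P, so P = 10.5 and q = 4.5.
%Δq = (4.5 − 5) / 5 × 100 = -10.00%.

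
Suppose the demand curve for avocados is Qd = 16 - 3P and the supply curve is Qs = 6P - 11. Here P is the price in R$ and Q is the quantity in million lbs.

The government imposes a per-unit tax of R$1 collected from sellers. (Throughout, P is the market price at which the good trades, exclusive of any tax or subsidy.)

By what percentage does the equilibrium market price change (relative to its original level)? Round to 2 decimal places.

Original equilibrium: 16 - 3P = 6P - 11 gives 27 = 9P, so P = 3 and Q = 7.
Since sellers keep the price net of the tax, the effective supply curve becomes Qs = 6P - 17.
Clearing the new market: 16 - 3P = 6P - 17, so P = 11/3 ≈ 3.6667 and Q = 5.
%ΔP = (3.6667 − 3) / 3 × 100 = +22.22%.

+22.22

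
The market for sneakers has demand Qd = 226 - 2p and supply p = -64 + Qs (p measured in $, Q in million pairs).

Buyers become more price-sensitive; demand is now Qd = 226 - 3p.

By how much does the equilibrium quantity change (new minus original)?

Solve the original market: 226 - 2p = p + 64, hence p = 54 and Q = 118.
The new curves are Qd = 226 - 3p (demand) and Qs = p + 64 (supply).
Equate the new curves: 226 - 3p = p + 64, giving 162 = 4p, p = 40.5, Q = 104.5.
ΔQ = 104.5 − 118 = -13.5.

-13.5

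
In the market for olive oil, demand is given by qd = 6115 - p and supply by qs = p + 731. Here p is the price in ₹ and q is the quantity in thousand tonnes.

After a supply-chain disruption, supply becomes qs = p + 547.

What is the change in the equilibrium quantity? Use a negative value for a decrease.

Original equilibrium: 6115 - p = p + 731 gives 5384 = 2p, so p = 2692 and q = 3423.
With the change applied: demand qd = 6115 - p, supply qs = p + 547.
Setting them equal: 6115 - p = p + 547 → 5568 = 2p, so p = 2784 and q = 3331.
Δq = 3331 − 3423 = -92.

-92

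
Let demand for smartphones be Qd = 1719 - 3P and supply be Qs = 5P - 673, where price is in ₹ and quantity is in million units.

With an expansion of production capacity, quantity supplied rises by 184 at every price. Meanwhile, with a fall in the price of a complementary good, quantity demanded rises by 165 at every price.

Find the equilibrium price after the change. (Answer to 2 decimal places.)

Initially, 1719 - 3P = 5P - 673, so 2392 = 8P and P = 299, Q = 822.
With the change applied: demand Qd = 1884 - 3P, supply Qs = 5P - 489.
New equilibrium: 1884 - 3P = 5P - 489 ⇒ 2373 = 8P ⇒ P = 296.625, Q = 994.125.

296.63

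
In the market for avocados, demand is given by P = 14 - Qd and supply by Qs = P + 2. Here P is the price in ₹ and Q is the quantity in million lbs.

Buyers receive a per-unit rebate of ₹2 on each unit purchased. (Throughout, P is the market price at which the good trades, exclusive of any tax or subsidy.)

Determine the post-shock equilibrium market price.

Solve the original market: 14 - P = P + 2, hence P = 6 and Q = 8.
Since buyers' out-of-pocket price is the market price minus the rebate, the effective demand curve becomes Qd = 16 - P.
Equate the new curves: 16 - P = P + 2, giving 14 = 2P, P = 7, Q = 9.

7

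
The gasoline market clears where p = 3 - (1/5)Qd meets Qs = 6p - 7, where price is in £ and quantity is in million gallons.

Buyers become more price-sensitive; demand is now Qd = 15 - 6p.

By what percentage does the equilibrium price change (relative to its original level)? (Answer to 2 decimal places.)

Initially, 15 - 5p = 6p - 7, so 22 = 11p and p = 2, Q = 5.
The shock moves the curves to Qd = 15 - 6p and Qs = 6p - 7.
Setting them equal: 15 - 6p = 6p - 7 → 22 = 12p, so p = 11/6 ≈ 1.8333 and Q = 4.
%Δp = (1.8333 − 2) / 2 × 100 = -8.33%.

-8.33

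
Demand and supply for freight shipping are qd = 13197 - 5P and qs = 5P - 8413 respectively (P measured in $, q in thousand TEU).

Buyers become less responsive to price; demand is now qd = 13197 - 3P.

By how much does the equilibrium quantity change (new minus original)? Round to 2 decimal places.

Solve the original market: 13197 - 5P = 5P - 8413, hence P = 2161 and q = 2392.
After the shift, demand is qd = 13197 - 3P and supply is qs = 5P - 8413.
Equate the new curves: 13197 - 3P = 5P - 8413, giving 21610 = 8P, P = 2701.25, q = 5093.25.
Δq = 5093.25 − 2392 = +2701.25.

+2701.25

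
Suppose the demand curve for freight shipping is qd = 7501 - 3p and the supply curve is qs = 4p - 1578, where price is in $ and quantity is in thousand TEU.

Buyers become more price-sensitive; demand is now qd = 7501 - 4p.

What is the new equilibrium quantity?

2961.5

Before the shock: 7501 - 3p = 4p - 1578 ⇒ 9079 = 7p ⇒ p = 1297, q = 3610.
The new curves are qd = 7501 - 4p (demand) and qs = 4p - 1578 (supply).
Equate the new curves: 7501 - 4p = 4p - 1578, giving 9079 = 8p, p = 1134.875, q = 2961.5.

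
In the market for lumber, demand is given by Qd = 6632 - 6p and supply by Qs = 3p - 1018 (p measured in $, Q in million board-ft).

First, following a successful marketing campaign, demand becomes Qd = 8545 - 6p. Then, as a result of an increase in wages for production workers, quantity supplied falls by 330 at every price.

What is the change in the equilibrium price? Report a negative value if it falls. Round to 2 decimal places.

+249.22

Initially, 6632 - 6p = 3p - 1018, so 7650 = 9p and p = 850, Q = 1532.
With the change applied: demand Qd = 8545 - 6p, supply Qs = 3p - 1348.
New equilibrium: 8545 - 6p = 3p - 1348 ⇒ 9893 = 9p ⇒ p = 9893/9 ≈ 1099.2222, Q = 5849/3 ≈ 1949.6667.
Δp = 1099.2222 − 850 = +249.22.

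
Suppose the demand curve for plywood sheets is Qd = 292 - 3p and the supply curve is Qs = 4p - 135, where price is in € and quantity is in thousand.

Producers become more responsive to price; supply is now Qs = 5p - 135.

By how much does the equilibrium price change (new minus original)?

-7.625

Initially, 292 - 3p = 4p - 135, so 427 = 7p and p = 61, Q = 109.
After the shift, demand is Qd = 292 - 3p and supply is Qs = 5p - 135.
New equilibrium: 292 - 3p = 5p - 135 ⇒ 427 = 8p ⇒ p = 53.375, Q = 131.875.
Δp = 53.375 − 61 = -7.625.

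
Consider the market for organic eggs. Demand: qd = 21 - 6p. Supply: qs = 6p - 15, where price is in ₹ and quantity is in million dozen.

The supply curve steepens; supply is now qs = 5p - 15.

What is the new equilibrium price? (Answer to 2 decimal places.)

Solve the original market: 21 - 6p = 6p - 15, hence p = 3 and q = 3.
The new curves are qd = 21 - 6p (demand) and qs = 5p - 15 (supply).
Clearing the new market: 21 - 6p = 5p - 15, so p = 36/11 ≈ 3.2727 and q = 15/11 ≈ 1.3636.

3.27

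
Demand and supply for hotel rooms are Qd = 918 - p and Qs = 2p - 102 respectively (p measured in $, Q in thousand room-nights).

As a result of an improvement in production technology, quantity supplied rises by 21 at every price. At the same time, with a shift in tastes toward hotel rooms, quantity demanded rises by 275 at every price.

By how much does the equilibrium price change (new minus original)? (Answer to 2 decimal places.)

+84.67

Before the shock: 918 - p = 2p - 102 ⇒ 1020 = 3p ⇒ p = 340, Q = 578.
The shock moves the curves to Qd = 1193 - p and Qs = 2p - 81.
Clearing the new market: 1193 - p = 2p - 81, so p = 1274/3 ≈ 424.6667 and Q = 2305/3 ≈ 768.3333.
Δp = 424.6667 − 340 = +84.67.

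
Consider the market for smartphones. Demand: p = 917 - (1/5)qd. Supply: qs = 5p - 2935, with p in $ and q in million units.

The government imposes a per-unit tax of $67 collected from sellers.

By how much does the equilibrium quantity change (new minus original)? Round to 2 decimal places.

-167.50

Solve the original market: 4585 - 5p = 5p - 2935, hence p = 752 and q = 825.
Since sellers keep the price net of the tax, the effective supply curve becomes qs = 5p - 3270.
New equilibrium: 4585 - 5p = 5p - 3270 ⇒ 7855 = 10p ⇒ p = 785.5, q = 657.5.
Δq = 657.5 − 825 = -167.50.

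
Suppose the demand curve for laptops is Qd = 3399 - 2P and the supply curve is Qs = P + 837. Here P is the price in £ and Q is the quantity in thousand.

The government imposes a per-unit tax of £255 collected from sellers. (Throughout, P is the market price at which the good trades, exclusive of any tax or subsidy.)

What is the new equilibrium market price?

Solve the original market: 3399 - 2P = P + 837, hence P = 854 and Q = 1691.
Since sellers keep the price net of the tax, the effective supply curve becomes Qs = P + 582.
New equilibrium: 3399 - 2P = P + 582 ⇒ 2817 = 3P ⇒ P = 939, Q = 1521.

939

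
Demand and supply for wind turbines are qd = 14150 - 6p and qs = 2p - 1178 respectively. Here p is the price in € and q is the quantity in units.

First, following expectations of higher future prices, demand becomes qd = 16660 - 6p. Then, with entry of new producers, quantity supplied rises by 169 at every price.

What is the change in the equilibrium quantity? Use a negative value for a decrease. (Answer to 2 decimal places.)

Solve the original market: 14150 - 6p = 2p - 1178, hence p = 1916 and q = 2654.
The new curves are qd = 16660 - 6p (demand) and qs = 2p - 1009 (supply).
Setting them equal: 16660 - 6p = 2p - 1009 → 17669 = 8p, so p = 2208.625 and q = 3408.25.
Δq = 3408.25 − 2654 = +754.25.

+754.25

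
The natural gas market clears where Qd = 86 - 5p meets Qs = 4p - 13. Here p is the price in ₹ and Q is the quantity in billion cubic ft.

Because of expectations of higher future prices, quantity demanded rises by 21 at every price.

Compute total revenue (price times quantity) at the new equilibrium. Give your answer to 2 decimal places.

537.78

Before the shock: 86 - 5p = 4p - 13 ⇒ 99 = 9p ⇒ p = 11, Q = 31.
The new curves are Qd = 107 - 5p (demand) and Qs = 4p - 13 (supply).
New equilibrium: 107 - 5p = 4p - 13 ⇒ 120 = 9p ⇒ p = 40/3 ≈ 13.3333, Q = 121/3 ≈ 40.3333.
New expenditure = 13.3333 × 40.3333 = 537.78.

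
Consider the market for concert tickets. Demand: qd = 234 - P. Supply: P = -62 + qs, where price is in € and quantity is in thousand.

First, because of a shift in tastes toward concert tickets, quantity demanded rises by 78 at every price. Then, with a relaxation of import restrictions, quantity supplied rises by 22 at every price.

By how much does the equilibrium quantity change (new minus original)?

+50

Before the shock: 234 - P = P + 62 ⇒ 172 = 2P ⇒ P = 86, q = 148.
The new curves are qd = 312 - P (demand) and qs = P + 84 (supply).
Equate the new curves: 312 - P = P + 84, giving 228 = 2P, P = 114, q = 198.
Δq = 198 − 148 = +50.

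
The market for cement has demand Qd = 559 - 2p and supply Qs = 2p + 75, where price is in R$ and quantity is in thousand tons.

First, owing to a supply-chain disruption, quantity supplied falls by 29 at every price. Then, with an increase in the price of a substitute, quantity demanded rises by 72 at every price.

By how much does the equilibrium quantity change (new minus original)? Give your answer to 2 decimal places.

+21.50

Before the shock: 559 - 2p = 2p + 75 ⇒ 484 = 4p ⇒ p = 121, Q = 317.
The new curves are Qd = 631 - 2p (demand) and Qs = 2p + 46 (supply).
Setting them equal: 631 - 2p = 2p + 46 → 585 = 4p, so p = 146.25 and Q = 338.5.
ΔQ = 338.5 − 317 = +21.50.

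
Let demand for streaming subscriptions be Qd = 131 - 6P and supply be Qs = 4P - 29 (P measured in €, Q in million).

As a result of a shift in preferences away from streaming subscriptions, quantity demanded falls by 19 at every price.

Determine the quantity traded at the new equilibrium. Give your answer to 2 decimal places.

27.40

Initially, 131 - 6P = 4P - 29, so 160 = 10P and P = 16, Q = 35.
After the shift, demand is Qd = 112 - 6P and supply is Qs = 4P - 29.
Setting them equal: 112 - 6P = 4P - 29 → 141 = 10P, so P = 14.1 and Q = 27.4.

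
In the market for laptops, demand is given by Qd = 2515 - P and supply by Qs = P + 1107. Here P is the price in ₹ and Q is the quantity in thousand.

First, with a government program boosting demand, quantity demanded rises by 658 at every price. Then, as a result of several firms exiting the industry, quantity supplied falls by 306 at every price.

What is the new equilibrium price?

Before the shock: 2515 - P = P + 1107 ⇒ 1408 = 2P ⇒ P = 704, Q = 1811.
After the shift, demand is Qd = 3173 - P and supply is Qs = P + 801.
Clearing the new market: 3173 - P = P + 801, so P = 1186 and Q = 1987.

1186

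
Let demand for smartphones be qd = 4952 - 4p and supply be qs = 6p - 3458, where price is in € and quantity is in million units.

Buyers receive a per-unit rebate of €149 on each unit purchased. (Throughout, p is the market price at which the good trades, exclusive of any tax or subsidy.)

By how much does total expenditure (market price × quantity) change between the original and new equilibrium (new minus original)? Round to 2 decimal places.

Solve the original market: 4952 - 4p = 6p - 3458, hence p = 841 and q = 1588.
Since buyers' out-of-pocket price is the market price minus the rebate, the effective demand curve becomes qd = 5548 - 4p.
Clearing the new market: 5548 - 4p = 6p - 3458, so p = 900.6 and q = 1945.6.
Expenditure moves from 841×1588 = 1335508 to 900.6×1945.6 = 1752207.36; change = +416699.36.

+416699.36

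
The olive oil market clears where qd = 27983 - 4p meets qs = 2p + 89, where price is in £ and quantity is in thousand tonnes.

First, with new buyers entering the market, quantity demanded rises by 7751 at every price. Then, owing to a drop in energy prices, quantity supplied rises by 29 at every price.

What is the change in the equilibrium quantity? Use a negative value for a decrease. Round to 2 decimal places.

Solve the original market: 27983 - 4p = 2p + 89, hence p = 4649 and q = 9387.
With the change applied: demand qd = 35734 - 4p, supply qs = 2p + 118.
Clearing the new market: 35734 - 4p = 2p + 118, so p = 5936 and q = 11990.
Δq = 11990 − 9387 = +2603.00.

+2603.00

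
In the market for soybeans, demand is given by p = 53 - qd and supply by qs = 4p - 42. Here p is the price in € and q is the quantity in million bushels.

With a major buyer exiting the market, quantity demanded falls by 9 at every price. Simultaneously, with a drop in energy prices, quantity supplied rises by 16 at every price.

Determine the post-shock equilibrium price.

14

Original equilibrium: 53 - p = 4p - 42 gives 95 = 5p, so p = 19 and q = 34.
With the change applied: demand qd = 44 - p, supply qs = 4p - 26.
Setting them equal: 44 - p = 4p - 26 → 70 = 5p, so p = 14 and q = 30.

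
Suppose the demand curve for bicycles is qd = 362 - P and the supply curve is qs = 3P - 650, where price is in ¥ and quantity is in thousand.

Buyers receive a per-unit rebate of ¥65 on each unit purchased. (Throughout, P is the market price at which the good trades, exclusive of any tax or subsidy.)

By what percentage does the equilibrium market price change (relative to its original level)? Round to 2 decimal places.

Initially, 362 - P = 3P - 650, so 1012 = 4P and P = 253, q = 109.
Since buyers' out-of-pocket price is the market price minus the rebate, the effective demand curve becomes qd = 427 - P.
Setting them equal: 427 - P = 3P - 650 → 1077 = 4P, so P = 269.25 and q = 157.75.
%ΔP = (269.25 − 253) / 253 × 100 = +6.42%.

+6.42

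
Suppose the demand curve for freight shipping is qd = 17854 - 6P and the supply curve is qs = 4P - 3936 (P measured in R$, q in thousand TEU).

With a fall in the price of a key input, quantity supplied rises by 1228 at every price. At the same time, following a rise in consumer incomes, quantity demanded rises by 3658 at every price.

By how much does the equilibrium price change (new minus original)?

+243

Solve the original market: 17854 - 6P = 4P - 3936, hence P = 2179 and q = 4780.
With the change applied: demand qd = 21512 - 6P, supply qs = 4P - 2708.
New equilibrium: 21512 - 6P = 4P - 2708 ⇒ 24220 = 10P ⇒ P = 2422, q = 6980.
ΔP = 2422 − 2179 = +243.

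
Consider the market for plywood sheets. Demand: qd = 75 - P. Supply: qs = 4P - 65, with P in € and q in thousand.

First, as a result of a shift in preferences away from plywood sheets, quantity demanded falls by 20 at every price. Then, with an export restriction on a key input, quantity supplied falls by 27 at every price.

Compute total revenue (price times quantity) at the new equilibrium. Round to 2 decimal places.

752.64

Solve the original market: 75 - P = 4P - 65, hence P = 28 and q = 47.
With the change applied: demand qd = 55 - P, supply qs = 4P - 92.
Clearing the new market: 55 - P = 4P - 92, so P = 29.4 and q = 25.6.
New expenditure = 29.4 × 25.6 = 752.64.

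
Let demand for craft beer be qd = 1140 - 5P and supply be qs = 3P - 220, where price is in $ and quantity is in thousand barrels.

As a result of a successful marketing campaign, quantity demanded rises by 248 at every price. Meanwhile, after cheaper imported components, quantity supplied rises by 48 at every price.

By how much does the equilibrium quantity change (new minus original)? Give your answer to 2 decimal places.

+123.00

Original equilibrium: 1140 - 5P = 3P - 220 gives 1360 = 8P, so P = 170 and q = 290.
After the shift, demand is qd = 1388 - 5P and supply is qs = 3P - 172.
Equate the new curves: 1388 - 5P = 3P - 172, giving 1560 = 8P, P = 195, q = 413.
Δq = 413 − 290 = +123.00.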